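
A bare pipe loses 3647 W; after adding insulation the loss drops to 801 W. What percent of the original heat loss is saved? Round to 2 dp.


Savings = ((3647-801)/3647)*100 = 78.04 %

78.04 %


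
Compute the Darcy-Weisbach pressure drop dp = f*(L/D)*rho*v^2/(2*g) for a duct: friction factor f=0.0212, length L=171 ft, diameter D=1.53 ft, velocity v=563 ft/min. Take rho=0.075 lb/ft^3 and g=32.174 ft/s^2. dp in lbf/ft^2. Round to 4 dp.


v_fps = 563/60 = 9.3833 ft/s
dp = 0.0212*(171/1.53)*0.075*9.3833^2/(2*32.174) = 0.2432 lbf/ft^2

0.2432 lbf/ft^2


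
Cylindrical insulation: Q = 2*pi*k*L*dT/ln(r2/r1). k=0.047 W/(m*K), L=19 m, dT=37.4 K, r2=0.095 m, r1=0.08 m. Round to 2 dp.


Q = 2*pi*0.047*19*37.4/ln(0.095/0.08) = 1221.10 W

1221.10 W


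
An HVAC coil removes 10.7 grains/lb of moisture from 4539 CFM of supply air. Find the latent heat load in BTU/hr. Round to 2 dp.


Q = 0.68 * 4539 * 10.7 = 33025.76 BTU/hr

33025.76 BTU/hr


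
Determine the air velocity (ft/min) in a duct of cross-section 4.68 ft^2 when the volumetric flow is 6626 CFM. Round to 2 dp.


V = 6626 / 4.68 = 1415.81 ft/min

1415.81 ft/min


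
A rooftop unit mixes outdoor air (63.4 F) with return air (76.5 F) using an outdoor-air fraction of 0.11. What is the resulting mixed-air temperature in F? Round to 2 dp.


T_mix = 0.11*63.4 + 0.89*76.5 = 75.06 F

75.06 F


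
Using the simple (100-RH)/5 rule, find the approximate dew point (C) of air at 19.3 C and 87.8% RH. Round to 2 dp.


Td = 19.3 - (100-87.8)/5 = 16.86 C

16.86 C


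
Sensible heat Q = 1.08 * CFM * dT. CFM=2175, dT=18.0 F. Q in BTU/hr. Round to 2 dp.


Q = 1.08 * 2175 * 18.0 = 42282.00 BTU/hr

42282.00 BTU/hr


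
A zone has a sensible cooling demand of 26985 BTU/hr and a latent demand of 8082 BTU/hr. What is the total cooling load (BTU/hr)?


Qt = 26985 + 8082 = 35067 BTU/hr

35067 BTU/hr


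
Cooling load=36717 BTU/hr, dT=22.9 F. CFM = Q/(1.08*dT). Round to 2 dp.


CFM = 36717 / (1.08 * 22.9) = 1484.59

1484.59 CFM


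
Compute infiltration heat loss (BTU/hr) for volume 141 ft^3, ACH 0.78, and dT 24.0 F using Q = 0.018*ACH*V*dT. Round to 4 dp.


Q = 0.018 * 0.78 * 141 * 24.0 = 47.5114 BTU/hr

47.5114 BTU/hr


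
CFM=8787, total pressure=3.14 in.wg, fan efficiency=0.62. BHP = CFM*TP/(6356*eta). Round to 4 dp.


BHP = 8787 * 3.14 / (6356 * 0.62) = 7.0016 hp

7.0016 hp


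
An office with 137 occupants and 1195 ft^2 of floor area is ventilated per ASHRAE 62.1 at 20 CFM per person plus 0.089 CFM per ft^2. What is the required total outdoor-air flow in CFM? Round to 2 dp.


Total = 137*20 + 1195*0.089 = 2846.36 CFM

2846.36 CFM


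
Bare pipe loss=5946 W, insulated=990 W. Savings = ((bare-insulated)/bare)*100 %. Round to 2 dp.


Savings = ((5946-990)/5946)*100 = 83.35 %

83.35 %


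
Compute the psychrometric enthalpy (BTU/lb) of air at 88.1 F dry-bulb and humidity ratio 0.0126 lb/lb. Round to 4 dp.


h = 0.24*88.1 + 0.0126*(1061+0.444*88.1) = 35.0055 BTU/lb

35.0055 BTU/lb


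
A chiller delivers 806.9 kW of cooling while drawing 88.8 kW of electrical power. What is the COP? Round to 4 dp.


COP = 806.9 / 88.8 = 9.0867

9.0867


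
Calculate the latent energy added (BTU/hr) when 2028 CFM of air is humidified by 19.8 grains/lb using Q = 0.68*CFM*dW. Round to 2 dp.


Q = 0.68 * 2028 * 19.8 = 27304.99 BTU/hr

27304.99 BTU/hr


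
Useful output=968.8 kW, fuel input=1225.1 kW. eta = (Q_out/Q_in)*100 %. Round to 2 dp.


eta = (968.8/1225.1)*100 = 79.08 %

79.08 %


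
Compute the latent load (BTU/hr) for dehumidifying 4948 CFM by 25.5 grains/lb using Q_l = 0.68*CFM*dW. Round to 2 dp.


Q = 0.68 * 4948 * 25.5 = 85798.32 BTU/hr

85798.32 BTU/hr


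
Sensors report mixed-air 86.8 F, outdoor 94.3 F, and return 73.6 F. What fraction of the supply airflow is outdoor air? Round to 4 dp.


frac = (86.8 - 73.6) / (94.3 - 73.6) = 0.6377

0.6377


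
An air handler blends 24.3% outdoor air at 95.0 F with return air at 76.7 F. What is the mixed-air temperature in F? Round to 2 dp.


T_mix = 76.7 + (24.3/100)*(95.0-76.7) = 81.15 F

81.15 F


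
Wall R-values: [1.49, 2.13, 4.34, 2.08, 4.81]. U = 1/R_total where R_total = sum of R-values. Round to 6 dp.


R_total = 1.49 + 2.13 + 4.34 + 2.08 + 4.81 = 14.85
U = 1/14.85 = 0.067340

0.067340


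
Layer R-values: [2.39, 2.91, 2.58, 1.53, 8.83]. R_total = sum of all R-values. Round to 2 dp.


R_total = 2.39 + 2.91 + 2.58 + 1.53 + 8.83 = 18.24

18.24


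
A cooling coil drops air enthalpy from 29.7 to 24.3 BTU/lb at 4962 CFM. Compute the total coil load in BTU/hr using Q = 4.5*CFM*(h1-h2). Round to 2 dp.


Q = 4.5 * 4962 * (29.7 - 24.3) = 120576.60 BTU/hr

120576.60 BTU/hr


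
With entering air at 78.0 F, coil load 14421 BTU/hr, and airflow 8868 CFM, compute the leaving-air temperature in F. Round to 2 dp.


dT = 14421/(1.08*8868) = 1.5057
T_leave = 78.0 - 1.5057 = 76.49 F

76.49 F


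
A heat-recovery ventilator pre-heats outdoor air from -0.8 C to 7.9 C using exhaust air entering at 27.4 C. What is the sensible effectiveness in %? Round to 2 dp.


eff = (7.9-(-0.8))/(27.4-(-0.8))*100 = 30.85 %

30.85 %


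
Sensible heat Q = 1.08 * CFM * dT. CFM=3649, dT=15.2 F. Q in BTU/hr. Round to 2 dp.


Q = 1.08 * 3649 * 15.2 = 59901.98 BTU/hr

59901.98 BTU/hr


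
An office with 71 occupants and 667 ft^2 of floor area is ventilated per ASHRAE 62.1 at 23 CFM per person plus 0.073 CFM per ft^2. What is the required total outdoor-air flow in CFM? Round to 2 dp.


Total = 71*23 + 667*0.073 = 1681.69 CFM

1681.69 CFM


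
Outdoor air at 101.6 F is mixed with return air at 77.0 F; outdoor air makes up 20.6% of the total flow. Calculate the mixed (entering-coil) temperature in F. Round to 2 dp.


T_mix = 77.0 + (20.6/100)*(101.6-77.0) = 82.07 F

82.07 F


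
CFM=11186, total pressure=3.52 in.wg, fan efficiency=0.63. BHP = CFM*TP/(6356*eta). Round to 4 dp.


BHP = 11186 * 3.52 / (6356 * 0.63) = 9.8332 hp

9.8332 hp


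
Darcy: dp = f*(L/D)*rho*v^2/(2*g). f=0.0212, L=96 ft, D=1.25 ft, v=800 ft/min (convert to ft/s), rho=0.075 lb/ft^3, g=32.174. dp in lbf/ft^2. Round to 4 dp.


v_fps = 800/60 = 13.3333 ft/s
dp = 0.0212*(96/1.25)*0.075*13.3333^2/(2*32.174) = 0.3374 lbf/ft^2

0.3374 lbf/ft^2


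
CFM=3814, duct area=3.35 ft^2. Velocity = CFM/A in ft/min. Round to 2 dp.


V = 3814 / 3.35 = 1138.51 ft/min

1138.51 ft/min


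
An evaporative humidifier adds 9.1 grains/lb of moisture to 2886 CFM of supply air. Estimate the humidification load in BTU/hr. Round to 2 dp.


Q = 0.68 * 2886 * 9.1 = 17858.57 BTU/hr

17858.57 BTU/hr


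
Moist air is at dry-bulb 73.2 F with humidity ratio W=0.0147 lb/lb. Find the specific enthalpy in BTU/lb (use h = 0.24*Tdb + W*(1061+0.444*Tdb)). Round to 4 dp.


h = 0.24*73.2 + 0.0147*(1061+0.444*73.2) = 33.6425 BTU/lb

33.6425 BTU/lb


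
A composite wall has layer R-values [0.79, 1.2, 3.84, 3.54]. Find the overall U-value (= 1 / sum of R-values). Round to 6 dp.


R_total = 0.79 + 1.2 + 3.84 + 3.54 = 9.37
U = 1/9.37 = 0.106724

0.106724


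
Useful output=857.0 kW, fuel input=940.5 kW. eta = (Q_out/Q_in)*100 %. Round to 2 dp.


eta = (857.0/940.5)*100 = 91.12 %

91.12 %


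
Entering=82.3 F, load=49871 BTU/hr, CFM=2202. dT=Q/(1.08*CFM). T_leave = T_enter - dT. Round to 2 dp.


dT = 49871/(1.08*2202) = 20.9704
T_leave = 82.3 - 20.9704 = 61.33 F

61.33 F


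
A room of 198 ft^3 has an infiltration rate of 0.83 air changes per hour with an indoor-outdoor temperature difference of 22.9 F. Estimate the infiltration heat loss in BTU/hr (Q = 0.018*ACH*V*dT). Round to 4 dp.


Q = 0.018 * 0.83 * 198 * 22.9 = 67.7409 BTU/hr

67.7409 BTU/hr


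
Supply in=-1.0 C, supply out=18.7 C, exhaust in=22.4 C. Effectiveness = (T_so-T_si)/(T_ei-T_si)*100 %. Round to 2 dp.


eff = (18.7-(-1.0))/(22.4-(-1.0))*100 = 84.19 %

84.19 %


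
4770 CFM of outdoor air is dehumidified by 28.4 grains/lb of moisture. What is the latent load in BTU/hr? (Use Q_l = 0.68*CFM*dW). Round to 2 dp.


Q = 0.68 * 4770 * 28.4 = 92118.24 BTU/hr

92118.24 BTU/hr


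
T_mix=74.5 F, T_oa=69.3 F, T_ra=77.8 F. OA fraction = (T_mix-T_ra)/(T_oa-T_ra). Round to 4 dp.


frac = (74.5 - 77.8) / (69.3 - 77.8) = 0.3882

0.3882


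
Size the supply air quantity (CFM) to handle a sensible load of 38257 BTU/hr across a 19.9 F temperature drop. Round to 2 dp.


CFM = 38257 / (1.08 * 19.9) = 1780.06

1780.06 CFM


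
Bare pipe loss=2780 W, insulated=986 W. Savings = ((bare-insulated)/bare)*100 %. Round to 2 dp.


Savings = ((2780-986)/2780)*100 = 64.53 %

64.53 %


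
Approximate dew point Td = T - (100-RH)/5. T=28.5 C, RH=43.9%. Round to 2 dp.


Td = 28.5 - (100-43.9)/5 = 17.28 C

17.28 C


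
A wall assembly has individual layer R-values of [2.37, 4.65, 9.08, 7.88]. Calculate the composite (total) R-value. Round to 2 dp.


R_total = 2.37 + 4.65 + 9.08 + 7.88 = 23.98

23.98


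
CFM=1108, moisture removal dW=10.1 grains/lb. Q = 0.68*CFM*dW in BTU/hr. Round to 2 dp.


Q = 0.68 * 1108 * 10.1 = 7609.74 BTU/hr

7609.74 BTU/hr


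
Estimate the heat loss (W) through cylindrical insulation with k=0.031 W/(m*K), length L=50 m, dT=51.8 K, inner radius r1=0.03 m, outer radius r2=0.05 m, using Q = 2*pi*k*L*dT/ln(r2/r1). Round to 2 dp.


Q = 2*pi*0.031*50*51.8/ln(0.05/0.03) = 987.57 W

987.57 W


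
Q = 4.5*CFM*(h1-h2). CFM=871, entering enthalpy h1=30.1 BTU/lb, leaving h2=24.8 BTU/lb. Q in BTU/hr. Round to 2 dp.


Q = 4.5 * 871 * (30.1 - 24.8) = 20773.35 BTU/hr

20773.35 BTU/hr


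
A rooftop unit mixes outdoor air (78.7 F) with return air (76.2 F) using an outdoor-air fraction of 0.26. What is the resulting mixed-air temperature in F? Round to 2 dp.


T_mix = 0.26*78.7 + 0.74*76.2 = 76.85 F

76.85 F


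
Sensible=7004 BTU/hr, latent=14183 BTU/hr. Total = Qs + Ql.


Qt = 7004 + 14183 = 21187 BTU/hr

21187 BTU/hr


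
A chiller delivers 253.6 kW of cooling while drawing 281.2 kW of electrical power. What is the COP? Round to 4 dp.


COP = 253.6 / 281.2 = 0.9018

0.9018


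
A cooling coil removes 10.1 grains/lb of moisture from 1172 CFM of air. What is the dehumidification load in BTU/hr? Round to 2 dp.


Q = 0.68 * 1172 * 10.1 = 8049.30 BTU/hr

8049.30 BTU/hr


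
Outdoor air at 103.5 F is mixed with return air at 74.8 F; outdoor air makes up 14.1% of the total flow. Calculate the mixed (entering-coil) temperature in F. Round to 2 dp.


T_mix = 74.8 + (14.1/100)*(103.5-74.8) = 78.85 F

78.85 F


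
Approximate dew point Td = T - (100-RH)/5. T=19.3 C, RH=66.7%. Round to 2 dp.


Td = 19.3 - (100-66.7)/5 = 12.64 C

12.64 C


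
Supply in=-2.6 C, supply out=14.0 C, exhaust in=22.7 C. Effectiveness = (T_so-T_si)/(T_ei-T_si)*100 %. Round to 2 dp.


eff = (14.0-(-2.6))/(22.7-(-2.6))*100 = 65.61 %

65.61 %


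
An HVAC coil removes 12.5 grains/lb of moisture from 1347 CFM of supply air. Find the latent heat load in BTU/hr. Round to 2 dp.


Q = 0.68 * 1347 * 12.5 = 11449.50 BTU/hr

11449.50 BTU/hr


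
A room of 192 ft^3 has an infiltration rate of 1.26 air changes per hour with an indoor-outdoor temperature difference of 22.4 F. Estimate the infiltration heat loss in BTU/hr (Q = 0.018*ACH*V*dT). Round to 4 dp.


Q = 0.018 * 1.26 * 192 * 22.4 = 97.5421 BTU/hr

97.5421 BTU/hr


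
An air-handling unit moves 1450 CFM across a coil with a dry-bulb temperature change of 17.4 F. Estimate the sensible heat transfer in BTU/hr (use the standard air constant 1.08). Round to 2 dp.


Q = 1.08 * 1450 * 17.4 = 27248.40 BTU/hr

27248.40 BTU/hr


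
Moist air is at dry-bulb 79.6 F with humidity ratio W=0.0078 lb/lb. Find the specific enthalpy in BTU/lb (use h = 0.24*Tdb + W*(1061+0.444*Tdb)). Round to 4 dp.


h = 0.24*79.6 + 0.0078*(1061+0.444*79.6) = 27.6555 BTU/lb

27.6555 BTU/lb


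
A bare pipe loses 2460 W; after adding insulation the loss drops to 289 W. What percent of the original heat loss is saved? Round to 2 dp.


Savings = ((2460-289)/2460)*100 = 88.25 %

88.25 %


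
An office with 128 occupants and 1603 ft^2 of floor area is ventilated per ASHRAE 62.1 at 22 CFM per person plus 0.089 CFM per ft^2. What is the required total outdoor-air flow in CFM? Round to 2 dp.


Total = 128*22 + 1603*0.089 = 2958.67 CFM

2958.67 CFM


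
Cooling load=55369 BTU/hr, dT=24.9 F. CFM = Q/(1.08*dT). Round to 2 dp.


CFM = 55369 / (1.08 * 24.9) = 2058.94

2058.94 CFM


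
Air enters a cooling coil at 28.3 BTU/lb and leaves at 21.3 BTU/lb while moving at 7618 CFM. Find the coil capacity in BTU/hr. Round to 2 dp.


Q = 4.5 * 7618 * (28.3 - 21.3) = 239967.00 BTU/hr

239967.00 BTU/hr


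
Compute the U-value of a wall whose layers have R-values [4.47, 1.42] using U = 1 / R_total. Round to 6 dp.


R_total = 4.47 + 1.42 = 5.89
U = 1/5.89 = 0.169779

0.169779


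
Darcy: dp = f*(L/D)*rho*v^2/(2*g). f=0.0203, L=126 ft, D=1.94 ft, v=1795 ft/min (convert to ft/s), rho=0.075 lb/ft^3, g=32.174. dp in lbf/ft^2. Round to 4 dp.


v_fps = 1795/60 = 29.9167 ft/s
dp = 0.0203*(126/1.94)*0.075*29.9167^2/(2*32.174) = 1.3754 lbf/ft^2

1.3754 lbf/ft^2


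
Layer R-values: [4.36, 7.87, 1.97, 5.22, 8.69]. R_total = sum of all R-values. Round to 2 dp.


R_total = 4.36 + 7.87 + 1.97 + 5.22 + 8.69 = 28.11

28.11


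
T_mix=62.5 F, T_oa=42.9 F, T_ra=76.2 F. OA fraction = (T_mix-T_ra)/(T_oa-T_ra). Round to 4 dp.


frac = (62.5 - 76.2) / (42.9 - 76.2) = 0.4114

0.4114


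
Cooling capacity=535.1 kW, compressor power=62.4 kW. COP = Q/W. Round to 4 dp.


COP = 535.1 / 62.4 = 8.5753

8.5753


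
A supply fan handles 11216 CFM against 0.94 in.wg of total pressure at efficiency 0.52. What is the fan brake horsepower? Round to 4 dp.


BHP = 11216 * 0.94 / (6356 * 0.52) = 3.1899 hp

3.1899 hp


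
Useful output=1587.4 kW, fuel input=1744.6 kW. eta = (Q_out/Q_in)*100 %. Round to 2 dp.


eta = (1587.4/1744.6)*100 = 90.99 %

90.99 %


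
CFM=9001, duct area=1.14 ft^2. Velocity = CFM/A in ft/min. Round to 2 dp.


V = 9001 / 1.14 = 7895.61 ft/min

7895.61 ft/min


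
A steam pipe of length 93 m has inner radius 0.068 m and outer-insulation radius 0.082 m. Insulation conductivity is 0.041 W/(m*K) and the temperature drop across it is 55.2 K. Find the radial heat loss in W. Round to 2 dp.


Q = 2*pi*0.041*93*55.2/ln(0.082/0.068) = 7064.04 W

7064.04 W


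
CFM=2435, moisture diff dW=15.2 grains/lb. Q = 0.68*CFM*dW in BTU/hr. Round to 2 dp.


Q = 0.68 * 2435 * 15.2 = 25168.16 BTU/hr

25168.16 BTU/hr


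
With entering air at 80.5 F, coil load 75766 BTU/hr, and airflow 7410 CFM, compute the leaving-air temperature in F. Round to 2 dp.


dT = 75766/(1.08*7410) = 9.4674
T_leave = 80.5 - 9.4674 = 71.03 F

71.03 F


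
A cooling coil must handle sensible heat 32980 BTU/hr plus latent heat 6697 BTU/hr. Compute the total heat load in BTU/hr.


Qt = 32980 + 6697 = 39677 BTU/hr

39677 BTU/hr


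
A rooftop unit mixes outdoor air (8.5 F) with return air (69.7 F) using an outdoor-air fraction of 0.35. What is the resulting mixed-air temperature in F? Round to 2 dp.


T_mix = 0.35*8.5 + 0.65*69.7 = 48.28 F

48.28 F


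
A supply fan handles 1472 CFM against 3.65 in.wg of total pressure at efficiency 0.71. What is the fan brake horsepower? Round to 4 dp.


BHP = 1472 * 3.65 / (6356 * 0.71) = 1.1906 hp

1.1906 hp


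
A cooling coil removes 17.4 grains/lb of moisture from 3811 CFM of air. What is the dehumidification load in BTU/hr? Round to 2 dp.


Q = 0.68 * 3811 * 17.4 = 45091.75 BTU/hr

45091.75 BTU/hr


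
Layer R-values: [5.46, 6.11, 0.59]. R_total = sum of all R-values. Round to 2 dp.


R_total = 5.46 + 6.11 + 0.59 = 12.16

12.16


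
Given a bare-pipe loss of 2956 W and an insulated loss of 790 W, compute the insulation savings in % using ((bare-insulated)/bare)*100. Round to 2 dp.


Savings = ((2956-790)/2956)*100 = 73.27 %

73.27 %


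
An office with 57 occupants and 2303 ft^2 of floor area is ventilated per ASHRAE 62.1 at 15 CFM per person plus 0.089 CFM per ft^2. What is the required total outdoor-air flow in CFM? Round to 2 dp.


Total = 57*15 + 2303*0.089 = 1059.97 CFM

1059.97 CFM


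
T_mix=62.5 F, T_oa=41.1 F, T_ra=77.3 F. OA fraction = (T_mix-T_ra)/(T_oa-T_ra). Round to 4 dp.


frac = (62.5 - 77.3) / (41.1 - 77.3) = 0.4088

0.4088


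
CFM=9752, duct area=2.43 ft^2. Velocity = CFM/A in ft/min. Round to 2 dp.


V = 9752 / 2.43 = 4013.17 ft/min

4013.17 ft/min


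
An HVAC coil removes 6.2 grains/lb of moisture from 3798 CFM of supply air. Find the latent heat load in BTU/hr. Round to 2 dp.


Q = 0.68 * 3798 * 6.2 = 16012.37 BTU/hr

16012.37 BTU/hr


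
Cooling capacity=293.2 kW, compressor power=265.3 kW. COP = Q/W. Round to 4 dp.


COP = 293.2 / 265.3 = 1.1052

1.1052


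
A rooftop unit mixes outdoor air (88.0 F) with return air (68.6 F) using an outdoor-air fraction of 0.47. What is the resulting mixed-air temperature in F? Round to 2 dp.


T_mix = 0.47*88.0 + 0.53*68.6 = 77.72 F

77.72 F


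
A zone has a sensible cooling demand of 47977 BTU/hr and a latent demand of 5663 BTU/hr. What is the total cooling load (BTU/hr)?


Qt = 47977 + 5663 = 53640 BTU/hr

53640 BTU/hr


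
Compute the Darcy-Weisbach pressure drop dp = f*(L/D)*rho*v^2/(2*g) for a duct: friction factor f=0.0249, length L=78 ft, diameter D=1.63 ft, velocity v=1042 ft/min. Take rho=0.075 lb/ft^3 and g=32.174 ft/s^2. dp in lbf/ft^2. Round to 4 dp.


v_fps = 1042/60 = 17.3667 ft/s
dp = 0.0249*(78/1.63)*0.075*17.3667^2/(2*32.174) = 0.4189 lbf/ft^2

0.4189 lbf/ft^2


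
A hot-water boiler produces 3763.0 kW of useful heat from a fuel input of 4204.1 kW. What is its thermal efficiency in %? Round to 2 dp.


eta = (3763.0/4204.1)*100 = 89.51 %

89.51 %


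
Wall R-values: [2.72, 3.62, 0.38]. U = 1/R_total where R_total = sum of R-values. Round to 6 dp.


R_total = 2.72 + 3.62 + 0.38 = 6.72
U = 1/6.72 = 0.148810

0.148810


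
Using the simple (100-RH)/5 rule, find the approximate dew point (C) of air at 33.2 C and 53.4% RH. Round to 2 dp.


Td = 33.2 - (100-53.4)/5 = 23.88 C

23.88 C


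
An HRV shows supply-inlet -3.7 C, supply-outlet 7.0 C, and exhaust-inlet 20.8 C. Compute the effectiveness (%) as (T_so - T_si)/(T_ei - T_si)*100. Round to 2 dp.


eff = (7.0-(-3.7))/(20.8-(-3.7))*100 = 43.67 %

43.67 %


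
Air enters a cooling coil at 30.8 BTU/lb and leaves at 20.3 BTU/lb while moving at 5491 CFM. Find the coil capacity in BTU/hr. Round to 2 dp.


Q = 4.5 * 5491 * (30.8 - 20.3) = 259449.75 BTU/hr

259449.75 BTU/hr


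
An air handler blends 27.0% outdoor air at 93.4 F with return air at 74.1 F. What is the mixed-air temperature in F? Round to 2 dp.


T_mix = 74.1 + (27.0/100)*(93.4-74.1) = 79.31 F

79.31 F


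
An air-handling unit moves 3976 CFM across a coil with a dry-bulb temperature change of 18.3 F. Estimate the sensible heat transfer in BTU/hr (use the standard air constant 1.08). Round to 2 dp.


Q = 1.08 * 3976 * 18.3 = 78581.66 BTU/hr

78581.66 BTU/hr


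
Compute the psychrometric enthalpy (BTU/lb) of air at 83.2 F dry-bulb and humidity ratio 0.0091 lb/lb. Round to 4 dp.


h = 0.24*83.2 + 0.0091*(1061+0.444*83.2) = 29.9593 BTU/lb

29.9593 BTU/lb


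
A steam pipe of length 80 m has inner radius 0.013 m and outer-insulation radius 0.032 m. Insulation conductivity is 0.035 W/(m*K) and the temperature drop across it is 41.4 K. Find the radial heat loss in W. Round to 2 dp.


Q = 2*pi*0.035*80*41.4/ln(0.032/0.013) = 808.57 W

808.57 W


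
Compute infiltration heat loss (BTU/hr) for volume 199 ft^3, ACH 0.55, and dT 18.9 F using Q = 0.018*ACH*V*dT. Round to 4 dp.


Q = 0.018 * 0.55 * 199 * 18.9 = 37.2349 BTU/hr

37.2349 BTU/hr


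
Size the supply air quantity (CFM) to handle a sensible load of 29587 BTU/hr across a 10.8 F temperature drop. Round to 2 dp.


CFM = 29587 / (1.08 * 10.8) = 2536.61

2536.61 CFM


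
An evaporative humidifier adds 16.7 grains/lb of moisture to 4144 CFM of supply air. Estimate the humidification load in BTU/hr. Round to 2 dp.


Q = 0.68 * 4144 * 16.7 = 47059.26 BTU/hr

47059.26 BTU/hr


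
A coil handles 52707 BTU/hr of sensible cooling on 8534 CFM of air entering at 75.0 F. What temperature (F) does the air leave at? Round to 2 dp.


dT = 52707/(1.08*8534) = 5.7186
T_leave = 75.0 - 5.7186 = 69.28 F

69.28 F


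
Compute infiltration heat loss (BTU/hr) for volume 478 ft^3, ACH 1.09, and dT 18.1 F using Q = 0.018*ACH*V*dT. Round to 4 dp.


Q = 0.018 * 1.09 * 478 * 18.1 = 169.7483 BTU/hr

169.7483 BTU/hr


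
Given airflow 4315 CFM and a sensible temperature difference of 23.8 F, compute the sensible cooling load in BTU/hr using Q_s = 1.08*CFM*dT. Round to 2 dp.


Q = 1.08 * 4315 * 23.8 = 110912.76 BTU/hr

110912.76 BTU/hr


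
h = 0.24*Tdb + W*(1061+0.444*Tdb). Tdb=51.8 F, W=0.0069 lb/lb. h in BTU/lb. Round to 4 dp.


h = 0.24*51.8 + 0.0069*(1061+0.444*51.8) = 19.9116 BTU/lb

19.9116 BTU/lb


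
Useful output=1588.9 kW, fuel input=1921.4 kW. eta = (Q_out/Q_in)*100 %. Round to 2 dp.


eta = (1588.9/1921.4)*100 = 82.69 %

82.69 %


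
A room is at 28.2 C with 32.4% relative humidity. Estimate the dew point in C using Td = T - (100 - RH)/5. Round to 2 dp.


Td = 28.2 - (100-32.4)/5 = 14.68 C

14.68 C


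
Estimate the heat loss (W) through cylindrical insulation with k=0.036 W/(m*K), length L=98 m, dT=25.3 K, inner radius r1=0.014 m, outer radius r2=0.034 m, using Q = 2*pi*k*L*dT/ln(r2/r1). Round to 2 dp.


Q = 2*pi*0.036*98*25.3/ln(0.034/0.014) = 632.06 W

632.06 W


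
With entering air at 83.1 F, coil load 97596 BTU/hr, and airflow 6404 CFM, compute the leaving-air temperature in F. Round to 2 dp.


dT = 97596/(1.08*6404) = 14.1110
T_leave = 83.1 - 14.1110 = 68.99 F

68.99 F


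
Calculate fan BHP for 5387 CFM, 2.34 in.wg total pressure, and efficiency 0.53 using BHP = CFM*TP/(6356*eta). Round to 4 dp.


BHP = 5387 * 2.34 / (6356 * 0.53) = 3.7420 hp

3.7420 hp


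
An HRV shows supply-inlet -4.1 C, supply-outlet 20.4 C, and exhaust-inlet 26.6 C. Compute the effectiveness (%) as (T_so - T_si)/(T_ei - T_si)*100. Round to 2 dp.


eff = (20.4-(-4.1))/(26.6-(-4.1))*100 = 79.80 %

79.80 %


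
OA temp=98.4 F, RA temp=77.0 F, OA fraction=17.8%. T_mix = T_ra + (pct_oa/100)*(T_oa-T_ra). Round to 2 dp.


T_mix = 77.0 + (17.8/100)*(98.4-77.0) = 80.81 F

80.81 F


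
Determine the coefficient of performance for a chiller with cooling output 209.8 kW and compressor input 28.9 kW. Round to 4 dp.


COP = 209.8 / 28.9 = 7.2595

7.2595


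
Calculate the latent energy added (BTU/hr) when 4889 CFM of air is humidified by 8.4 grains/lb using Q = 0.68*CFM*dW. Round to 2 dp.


Q = 0.68 * 4889 * 8.4 = 27925.97 BTU/hr

27925.97 BTU/hr


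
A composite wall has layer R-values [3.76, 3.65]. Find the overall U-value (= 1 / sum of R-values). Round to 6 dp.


R_total = 3.76 + 3.65 = 7.41
U = 1/7.41 = 0.134953

0.134953


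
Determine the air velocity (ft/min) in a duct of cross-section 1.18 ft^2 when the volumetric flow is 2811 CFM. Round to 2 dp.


V = 2811 / 1.18 = 2382.20 ft/min

2382.20 ft/min


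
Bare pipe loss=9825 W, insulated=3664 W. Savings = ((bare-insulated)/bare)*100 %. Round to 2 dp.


Savings = ((9825-3664)/9825)*100 = 62.71 %

62.71 %


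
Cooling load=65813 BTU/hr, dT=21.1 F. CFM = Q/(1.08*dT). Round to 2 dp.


CFM = 65813 / (1.08 * 21.1) = 2888.06

2888.06 CFM


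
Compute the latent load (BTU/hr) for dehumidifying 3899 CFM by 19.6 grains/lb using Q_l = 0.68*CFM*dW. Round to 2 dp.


Q = 0.68 * 3899 * 19.6 = 51965.87 BTU/hr

51965.87 BTU/hr


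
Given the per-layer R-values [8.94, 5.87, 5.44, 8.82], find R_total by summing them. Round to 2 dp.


R_total = 8.94 + 5.87 + 5.44 + 8.82 = 29.07

29.07


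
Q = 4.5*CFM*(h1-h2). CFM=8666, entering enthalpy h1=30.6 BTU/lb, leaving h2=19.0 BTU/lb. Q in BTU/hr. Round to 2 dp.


Q = 4.5 * 8666 * (30.6 - 19.0) = 452365.20 BTU/hr

452365.20 BTU/hr


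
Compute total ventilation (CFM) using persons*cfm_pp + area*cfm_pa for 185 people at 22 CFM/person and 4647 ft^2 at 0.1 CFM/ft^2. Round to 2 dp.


Total = 185*22 + 4647*0.1 = 4534.70 CFM

4534.70 CFM


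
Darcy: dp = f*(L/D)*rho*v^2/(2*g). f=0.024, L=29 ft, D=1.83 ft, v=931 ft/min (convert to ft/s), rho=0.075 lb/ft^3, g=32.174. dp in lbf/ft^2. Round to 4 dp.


v_fps = 931/60 = 15.5167 ft/s
dp = 0.024*(29/1.83)*0.075*15.5167^2/(2*32.174) = 0.1067 lbf/ft^2

0.1067 lbf/ft^2


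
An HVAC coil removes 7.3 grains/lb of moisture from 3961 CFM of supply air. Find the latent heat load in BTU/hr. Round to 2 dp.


Q = 0.68 * 3961 * 7.3 = 19662.40 BTU/hr

19662.40 BTU/hr


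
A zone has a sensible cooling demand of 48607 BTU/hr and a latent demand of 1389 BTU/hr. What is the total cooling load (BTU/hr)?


Qt = 48607 + 1389 = 49996 BTU/hr

49996 BTU/hr


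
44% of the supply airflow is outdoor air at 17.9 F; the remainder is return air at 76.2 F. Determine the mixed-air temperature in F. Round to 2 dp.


T_mix = 0.44*17.9 + 0.56*76.2 = 50.55 F

50.55 F


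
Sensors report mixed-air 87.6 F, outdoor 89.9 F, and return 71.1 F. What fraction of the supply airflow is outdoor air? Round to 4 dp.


frac = (87.6 - 71.1) / (89.9 - 71.1) = 0.8777

0.8777


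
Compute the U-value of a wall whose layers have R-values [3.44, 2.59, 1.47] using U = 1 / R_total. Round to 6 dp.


R_total = 3.44 + 2.59 + 1.47 = 7.50
U = 1/7.50 = 0.133333

0.133333


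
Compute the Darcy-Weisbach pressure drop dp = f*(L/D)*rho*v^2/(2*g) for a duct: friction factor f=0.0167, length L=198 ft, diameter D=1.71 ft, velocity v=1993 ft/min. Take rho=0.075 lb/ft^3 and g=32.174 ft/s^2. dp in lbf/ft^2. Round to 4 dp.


v_fps = 1993/60 = 33.2167 ft/s
dp = 0.0167*(198/1.71)*0.075*33.2167^2/(2*32.174) = 2.4867 lbf/ft^2

2.4867 lbf/ft^2


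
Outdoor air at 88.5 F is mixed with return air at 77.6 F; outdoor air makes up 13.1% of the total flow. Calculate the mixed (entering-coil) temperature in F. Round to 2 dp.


T_mix = 77.6 + (13.1/100)*(88.5-77.6) = 79.03 F

79.03 F


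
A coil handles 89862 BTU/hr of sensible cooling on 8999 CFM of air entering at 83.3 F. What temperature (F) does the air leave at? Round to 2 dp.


dT = 89862/(1.08*8999) = 9.2461
T_leave = 83.3 - 9.2461 = 74.05 F

74.05 F


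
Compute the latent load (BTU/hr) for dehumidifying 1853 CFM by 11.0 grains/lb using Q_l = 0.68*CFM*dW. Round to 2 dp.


Q = 0.68 * 1853 * 11.0 = 13860.44 BTU/hr

13860.44 BTU/hr


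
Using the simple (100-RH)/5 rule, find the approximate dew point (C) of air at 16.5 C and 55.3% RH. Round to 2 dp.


Td = 16.5 - (100-55.3)/5 = 7.56 C

7.56 C


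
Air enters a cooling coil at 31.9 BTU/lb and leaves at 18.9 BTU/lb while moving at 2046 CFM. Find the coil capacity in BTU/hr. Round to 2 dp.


Q = 4.5 * 2046 * (31.9 - 18.9) = 119691.00 BTU/hr

119691.00 BTU/hr


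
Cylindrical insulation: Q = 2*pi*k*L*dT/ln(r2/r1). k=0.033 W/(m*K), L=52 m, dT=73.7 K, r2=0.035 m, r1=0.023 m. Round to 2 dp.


Q = 2*pi*0.033*52*73.7/ln(0.035/0.023) = 1892.63 W

1892.63 W


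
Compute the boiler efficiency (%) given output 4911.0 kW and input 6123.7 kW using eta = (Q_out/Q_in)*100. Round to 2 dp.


eta = (4911.0/6123.7)*100 = 80.20 %

80.20 %


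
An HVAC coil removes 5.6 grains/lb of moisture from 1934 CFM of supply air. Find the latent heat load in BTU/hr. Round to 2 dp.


Q = 0.68 * 1934 * 5.6 = 7364.67 BTU/hr

7364.67 BTU/hr


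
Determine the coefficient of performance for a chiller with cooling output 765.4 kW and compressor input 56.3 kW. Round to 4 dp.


COP = 765.4 / 56.3 = 13.5950

13.5950


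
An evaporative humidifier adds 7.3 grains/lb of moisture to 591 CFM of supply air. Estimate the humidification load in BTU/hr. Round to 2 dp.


Q = 0.68 * 591 * 7.3 = 2933.72 BTU/hr

2933.72 BTU/hr


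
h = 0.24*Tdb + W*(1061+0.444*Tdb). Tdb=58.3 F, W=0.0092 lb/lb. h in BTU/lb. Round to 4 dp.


h = 0.24*58.3 + 0.0092*(1061+0.444*58.3) = 23.9913 BTU/lb

23.9913 BTU/lb


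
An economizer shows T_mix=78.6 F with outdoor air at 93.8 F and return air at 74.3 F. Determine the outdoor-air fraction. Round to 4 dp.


frac = (78.6 - 74.3) / (93.8 - 74.3) = 0.2205

0.2205


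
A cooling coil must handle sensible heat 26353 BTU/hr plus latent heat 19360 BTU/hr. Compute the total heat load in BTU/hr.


Qt = 26353 + 19360 = 45713 BTU/hr

45713 BTU/hr


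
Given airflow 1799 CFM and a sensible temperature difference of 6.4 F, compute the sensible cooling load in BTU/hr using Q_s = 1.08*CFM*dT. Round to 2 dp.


Q = 1.08 * 1799 * 6.4 = 12434.69 BTU/hr

12434.69 BTU/hr


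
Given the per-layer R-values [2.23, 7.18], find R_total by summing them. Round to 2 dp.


R_total = 2.23 + 7.18 = 9.41

9.41


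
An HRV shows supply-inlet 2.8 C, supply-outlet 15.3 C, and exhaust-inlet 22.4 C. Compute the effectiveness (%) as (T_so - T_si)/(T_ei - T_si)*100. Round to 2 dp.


eff = (15.3-2.8)/(22.4-2.8)*100 = 63.78 %

63.78 %


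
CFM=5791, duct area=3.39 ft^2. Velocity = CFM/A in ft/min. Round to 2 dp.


V = 5791 / 3.39 = 1708.26 ft/min

1708.26 ft/min


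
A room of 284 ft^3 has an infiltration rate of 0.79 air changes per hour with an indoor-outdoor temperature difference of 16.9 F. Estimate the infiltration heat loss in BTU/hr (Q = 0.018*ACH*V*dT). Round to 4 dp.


Q = 0.018 * 0.79 * 284 * 16.9 = 68.2503 BTU/hr

68.2503 BTU/hr


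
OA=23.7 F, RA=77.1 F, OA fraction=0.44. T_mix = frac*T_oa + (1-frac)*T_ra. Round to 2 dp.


T_mix = 0.44*23.7 + 0.56*77.1 = 53.60 F

53.60 F


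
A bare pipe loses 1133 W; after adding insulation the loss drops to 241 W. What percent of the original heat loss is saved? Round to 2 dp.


Savings = ((1133-241)/1133)*100 = 78.73 %

78.73 %


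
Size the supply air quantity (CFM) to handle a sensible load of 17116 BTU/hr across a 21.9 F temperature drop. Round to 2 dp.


CFM = 17116 / (1.08 * 21.9) = 723.66

723.66 CFM


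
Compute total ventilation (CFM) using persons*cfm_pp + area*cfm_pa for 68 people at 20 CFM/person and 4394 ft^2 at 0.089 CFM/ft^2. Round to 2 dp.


Total = 68*20 + 4394*0.089 = 1751.07 CFM

1751.07 CFM


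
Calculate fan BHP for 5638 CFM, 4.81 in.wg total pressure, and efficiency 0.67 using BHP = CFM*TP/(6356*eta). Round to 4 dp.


BHP = 5638 * 4.81 / (6356 * 0.67) = 6.3681 hp

6.3681 hp


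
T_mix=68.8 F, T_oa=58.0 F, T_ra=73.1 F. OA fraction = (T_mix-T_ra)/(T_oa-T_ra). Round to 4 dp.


frac = (68.8 - 73.1) / (58.0 - 73.1) = 0.2848

0.2848


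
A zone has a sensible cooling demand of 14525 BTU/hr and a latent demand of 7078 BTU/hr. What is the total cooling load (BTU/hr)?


Qt = 14525 + 7078 = 21603 BTU/hr

21603 BTU/hr


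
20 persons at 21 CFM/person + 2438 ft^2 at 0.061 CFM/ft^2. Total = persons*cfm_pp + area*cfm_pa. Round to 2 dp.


Total = 20*21 + 2438*0.061 = 568.72 CFM

568.72 CFM


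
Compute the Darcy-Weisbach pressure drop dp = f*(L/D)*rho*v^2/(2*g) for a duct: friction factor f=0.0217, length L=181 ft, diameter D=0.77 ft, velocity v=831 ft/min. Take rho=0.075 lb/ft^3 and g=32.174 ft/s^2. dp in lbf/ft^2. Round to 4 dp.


v_fps = 831/60 = 13.85 ft/s
dp = 0.0217*(181/0.77)*0.075*13.85^2/(2*32.174) = 1.1404 lbf/ft^2

1.1404 lbf/ft^2


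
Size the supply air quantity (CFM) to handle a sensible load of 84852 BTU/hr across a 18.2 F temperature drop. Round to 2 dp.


CFM = 84852 / (1.08 * 18.2) = 4316.85

4316.85 CFM


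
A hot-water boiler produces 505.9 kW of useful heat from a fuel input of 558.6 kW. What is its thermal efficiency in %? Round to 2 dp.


eta = (505.9/558.6)*100 = 90.57 %

90.57 %


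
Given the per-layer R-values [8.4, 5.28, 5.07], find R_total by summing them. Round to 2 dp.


R_total = 8.4 + 5.28 + 5.07 = 18.75

18.75


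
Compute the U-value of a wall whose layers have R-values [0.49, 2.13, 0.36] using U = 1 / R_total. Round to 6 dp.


R_total = 0.49 + 2.13 + 0.36 = 2.98
U = 1/2.98 = 0.335570

0.335570


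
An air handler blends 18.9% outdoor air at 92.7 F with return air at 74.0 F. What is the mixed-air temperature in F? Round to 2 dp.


T_mix = 74.0 + (18.9/100)*(92.7-74.0) = 77.53 F

77.53 F


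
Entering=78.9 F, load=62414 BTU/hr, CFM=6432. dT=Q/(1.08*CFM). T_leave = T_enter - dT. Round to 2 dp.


dT = 62414/(1.08*6432) = 8.9849
T_leave = 78.9 - 8.9849 = 69.92 F

69.92 F


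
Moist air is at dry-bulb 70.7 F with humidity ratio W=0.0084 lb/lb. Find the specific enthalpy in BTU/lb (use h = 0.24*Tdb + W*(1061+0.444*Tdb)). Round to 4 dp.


h = 0.24*70.7 + 0.0084*(1061+0.444*70.7) = 26.1441 BTU/lb

26.1441 BTU/lb


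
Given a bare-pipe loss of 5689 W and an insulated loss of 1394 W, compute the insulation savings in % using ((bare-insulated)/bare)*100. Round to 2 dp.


Savings = ((5689-1394)/5689)*100 = 75.50 %

75.50 %


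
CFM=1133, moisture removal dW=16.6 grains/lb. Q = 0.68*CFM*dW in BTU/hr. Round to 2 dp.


Q = 0.68 * 1133 * 16.6 = 12789.30 BTU/hr

12789.30 BTU/hr


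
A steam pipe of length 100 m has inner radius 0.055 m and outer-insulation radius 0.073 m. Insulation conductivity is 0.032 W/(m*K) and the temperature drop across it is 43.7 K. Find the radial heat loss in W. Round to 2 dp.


Q = 2*pi*0.032*100*43.7/ln(0.073/0.055) = 3103.35 W

3103.35 W


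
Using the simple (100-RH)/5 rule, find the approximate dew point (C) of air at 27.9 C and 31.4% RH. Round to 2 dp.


Td = 27.9 - (100-31.4)/5 = 14.18 C

14.18 C


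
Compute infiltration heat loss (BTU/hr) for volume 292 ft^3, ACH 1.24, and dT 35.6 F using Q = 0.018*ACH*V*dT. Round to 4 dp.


Q = 0.018 * 1.24 * 292 * 35.6 = 232.0209 BTU/hr

232.0209 BTU/hr


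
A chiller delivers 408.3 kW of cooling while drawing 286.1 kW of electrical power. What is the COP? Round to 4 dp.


COP = 408.3 / 286.1 = 1.4271

1.4271


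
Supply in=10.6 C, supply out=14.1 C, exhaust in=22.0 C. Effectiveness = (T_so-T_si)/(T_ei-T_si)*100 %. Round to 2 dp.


eff = (14.1-10.6)/(22.0-10.6)*100 = 30.70 %

30.70 %


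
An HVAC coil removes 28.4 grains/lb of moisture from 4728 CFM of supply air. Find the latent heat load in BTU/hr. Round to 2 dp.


Q = 0.68 * 4728 * 28.4 = 91307.14 BTU/hr

91307.14 BTU/hr


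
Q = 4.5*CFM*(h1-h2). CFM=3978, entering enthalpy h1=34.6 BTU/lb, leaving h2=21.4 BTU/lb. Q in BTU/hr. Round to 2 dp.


Q = 4.5 * 3978 * (34.6 - 21.4) = 236293.20 BTU/hr

236293.20 BTU/hr


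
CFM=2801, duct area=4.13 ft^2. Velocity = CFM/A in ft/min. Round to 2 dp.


V = 2801 / 4.13 = 678.21 ft/min

678.21 ft/min


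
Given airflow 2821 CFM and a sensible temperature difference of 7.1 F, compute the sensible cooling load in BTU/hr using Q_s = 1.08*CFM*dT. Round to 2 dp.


Q = 1.08 * 2821 * 7.1 = 21631.43 BTU/hr

21631.43 BTU/hr


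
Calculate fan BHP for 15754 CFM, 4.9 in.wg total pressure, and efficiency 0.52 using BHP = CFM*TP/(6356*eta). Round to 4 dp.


BHP = 15754 * 4.9 / (6356 * 0.52) = 23.3561 hp

23.3561 hp


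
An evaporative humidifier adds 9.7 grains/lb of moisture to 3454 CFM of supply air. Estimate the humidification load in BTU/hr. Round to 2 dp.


Q = 0.68 * 3454 * 9.7 = 22782.58 BTU/hr

22782.58 BTU/hr


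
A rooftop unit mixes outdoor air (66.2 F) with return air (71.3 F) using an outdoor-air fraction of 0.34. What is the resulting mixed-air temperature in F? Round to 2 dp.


T_mix = 0.34*66.2 + 0.66*71.3 = 69.57 F

69.57 F


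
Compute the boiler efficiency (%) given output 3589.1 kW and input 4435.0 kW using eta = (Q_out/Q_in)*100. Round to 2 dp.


eta = (3589.1/4435.0)*100 = 80.93 %

80.93 %


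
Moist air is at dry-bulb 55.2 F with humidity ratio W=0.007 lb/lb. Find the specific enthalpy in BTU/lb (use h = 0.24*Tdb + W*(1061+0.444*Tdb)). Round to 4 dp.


h = 0.24*55.2 + 0.007*(1061+0.444*55.2) = 20.8466 BTU/lb

20.8466 BTU/lb


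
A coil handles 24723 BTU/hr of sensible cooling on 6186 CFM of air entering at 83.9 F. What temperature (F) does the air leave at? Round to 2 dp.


dT = 24723/(1.08*6186) = 3.7006
T_leave = 83.9 - 3.7006 = 80.20 F

80.20 F


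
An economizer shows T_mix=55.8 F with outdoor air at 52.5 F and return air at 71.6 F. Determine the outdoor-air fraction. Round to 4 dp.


frac = (55.8 - 71.6) / (52.5 - 71.6) = 0.8272

0.8272


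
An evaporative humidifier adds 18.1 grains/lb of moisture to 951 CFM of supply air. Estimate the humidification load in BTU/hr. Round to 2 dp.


Q = 0.68 * 951 * 18.1 = 11704.91 BTU/hr

11704.91 BTU/hr


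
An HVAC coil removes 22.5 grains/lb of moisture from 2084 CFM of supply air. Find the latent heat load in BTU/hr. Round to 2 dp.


Q = 0.68 * 2084 * 22.5 = 31885.20 BTU/hr

31885.20 BTU/hr


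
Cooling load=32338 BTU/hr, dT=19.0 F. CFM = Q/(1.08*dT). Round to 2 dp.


CFM = 32338 / (1.08 * 19.0) = 1575.93

1575.93 CFM


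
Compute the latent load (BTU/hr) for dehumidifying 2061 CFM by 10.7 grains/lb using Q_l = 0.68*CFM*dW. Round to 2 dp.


Q = 0.68 * 2061 * 10.7 = 14995.84 BTU/hr

14995.84 BTU/hr


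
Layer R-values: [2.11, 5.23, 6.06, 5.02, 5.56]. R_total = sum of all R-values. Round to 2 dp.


R_total = 2.11 + 5.23 + 6.06 + 5.02 + 5.56 = 23.98

23.98


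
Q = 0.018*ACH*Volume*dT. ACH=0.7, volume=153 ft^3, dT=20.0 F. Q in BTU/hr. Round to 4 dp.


Q = 0.018 * 0.7 * 153 * 20.0 = 38.5560 BTU/hr

38.5560 BTU/hr


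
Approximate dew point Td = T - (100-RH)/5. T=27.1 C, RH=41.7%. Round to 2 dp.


Td = 27.1 - (100-41.7)/5 = 15.44 C

15.44 C


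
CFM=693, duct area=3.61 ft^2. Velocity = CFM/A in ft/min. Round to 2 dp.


V = 693 / 3.61 = 191.97 ft/min

191.97 ft/min


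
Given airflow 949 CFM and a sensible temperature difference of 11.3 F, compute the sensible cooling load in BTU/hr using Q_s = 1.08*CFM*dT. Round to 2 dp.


Q = 1.08 * 949 * 11.3 = 11581.60 BTU/hr

11581.60 BTU/hr


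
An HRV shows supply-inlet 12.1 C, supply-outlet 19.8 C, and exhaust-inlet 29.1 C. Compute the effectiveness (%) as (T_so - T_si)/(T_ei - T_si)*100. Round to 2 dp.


eff = (19.8-12.1)/(29.1-12.1)*100 = 45.29 %

45.29 %


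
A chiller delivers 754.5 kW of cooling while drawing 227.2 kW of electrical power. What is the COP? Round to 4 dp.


COP = 754.5 / 227.2 = 3.3209

3.3209


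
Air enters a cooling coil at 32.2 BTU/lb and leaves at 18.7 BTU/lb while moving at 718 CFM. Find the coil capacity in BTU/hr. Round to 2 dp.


Q = 4.5 * 718 * (32.2 - 18.7) = 43618.50 BTU/hr

43618.50 BTU/hr


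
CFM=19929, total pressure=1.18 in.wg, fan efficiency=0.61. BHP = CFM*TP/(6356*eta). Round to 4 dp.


BHP = 19929 * 1.18 / (6356 * 0.61) = 6.0653 hp

6.0653 hp


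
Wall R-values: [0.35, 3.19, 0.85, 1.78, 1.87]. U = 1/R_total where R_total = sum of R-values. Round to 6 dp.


R_total = 0.35 + 3.19 + 0.85 + 1.78 + 1.87 = 8.04
U = 1/8.04 = 0.124378

0.124378


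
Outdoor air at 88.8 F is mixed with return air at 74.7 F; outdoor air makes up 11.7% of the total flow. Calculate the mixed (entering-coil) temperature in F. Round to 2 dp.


T_mix = 74.7 + (11.7/100)*(88.8-74.7) = 76.35 F

76.35 F


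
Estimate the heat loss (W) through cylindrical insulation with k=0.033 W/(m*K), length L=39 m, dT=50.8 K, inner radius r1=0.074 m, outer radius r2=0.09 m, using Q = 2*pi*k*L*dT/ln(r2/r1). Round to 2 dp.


Q = 2*pi*0.033*39*50.8/ln(0.09/0.074) = 2098.61 W

2098.61 W


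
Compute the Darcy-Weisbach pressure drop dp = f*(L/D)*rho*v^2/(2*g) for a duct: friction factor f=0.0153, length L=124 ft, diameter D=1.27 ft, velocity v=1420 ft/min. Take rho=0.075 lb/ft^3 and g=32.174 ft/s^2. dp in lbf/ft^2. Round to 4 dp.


v_fps = 1420/60 = 23.6667 ft/s
dp = 0.0153*(124/1.27)*0.075*23.6667^2/(2*32.174) = 0.9752 lbf/ft^2

0.9752 lbf/ft^2
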